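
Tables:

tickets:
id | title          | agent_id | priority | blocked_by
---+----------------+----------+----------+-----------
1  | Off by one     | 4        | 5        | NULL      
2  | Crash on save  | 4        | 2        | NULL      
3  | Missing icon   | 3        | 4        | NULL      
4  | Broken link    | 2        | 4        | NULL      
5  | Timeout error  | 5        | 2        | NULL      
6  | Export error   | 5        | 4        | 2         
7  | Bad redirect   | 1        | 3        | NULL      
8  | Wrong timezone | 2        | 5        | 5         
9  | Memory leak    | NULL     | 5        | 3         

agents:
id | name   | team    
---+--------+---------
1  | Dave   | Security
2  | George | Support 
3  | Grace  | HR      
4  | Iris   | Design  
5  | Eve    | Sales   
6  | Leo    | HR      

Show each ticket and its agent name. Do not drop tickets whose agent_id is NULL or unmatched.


LEFT JOIN keeps every row from tickets (the left table); where agent_id has no match in agents, the agent columns become NULL. Walk through each ticket:
  - ticket 1 (Off by one): agent_id=4 -> matches Iris
  - ticket 2 (Crash on save): agent_id=4 -> matches Iris
  - ticket 3 (Missing icon): agent_id=3 -> matches Grace
  - ticket 4 (Broken link): agent_id=2 -> matches George
  - ticket 5 (Timeout error): agent_id=5 -> matches Eve
  - ticket 6 (Export error): agent_id=5 -> matches Eve
  - ticket 7 (Bad redirect): agent_id=1 -> matches Dave
  - ticket 8 (Wrong timezone): agent_id=2 -> matches George
  - ticket 9 (Memory leak): agent_id=NULL, no match -> kept with NULL
All 9 rows appear; 1 has NULL agent.

SQL:
SELECT a.title, b.name AS agent
FROM tickets a
LEFT JOIN agents b ON a.agent_id = b.id

Result:
title          | agent 
---------------+-------
Off by one     | Iris  
Crash on save  | Iris  
Missing icon   | Grace 
Broken link    | George
Timeout error  | Eve   
Export error   | Eve   
Bad redirect   | Dave  
Wrong timezone | George
Memory leak    | NULL  


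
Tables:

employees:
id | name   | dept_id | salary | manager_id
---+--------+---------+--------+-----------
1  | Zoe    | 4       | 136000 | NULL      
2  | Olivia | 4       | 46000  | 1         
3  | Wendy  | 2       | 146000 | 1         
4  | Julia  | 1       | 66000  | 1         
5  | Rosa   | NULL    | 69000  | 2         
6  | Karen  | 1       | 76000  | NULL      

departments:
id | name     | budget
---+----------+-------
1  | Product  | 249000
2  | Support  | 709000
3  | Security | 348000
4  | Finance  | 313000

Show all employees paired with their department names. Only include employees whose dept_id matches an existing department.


INNER JOIN keeps only employees rows whose dept_id matches an id in departments. Walk through each employee:
  - employee 1 (Zoe): dept_id=4 -> matches Finance
  - employee 2 (Olivia): dept_id=4 -> matches Finance
  - employee 3 (Wendy): dept_id=2 -> matches Support
  - employee 4 (Julia): dept_id=1 -> matches Product
  - employee 5 (Rosa): dept_id=NULL, no match -> dropped
  - employee 6 (Karen): dept_id=1 -> matches Product
So 1 of 6 rows is dropped.

SQL:
SELECT a.name, b.name AS department
FROM employees a
INNER JOIN departments b ON a.dept_id = b.id

Result:
name   | department
-------+-----------
Zoe    | Finance   
Olivia | Finance   
Wendy  | Support   
Julia  | Product   
Karen  | Product   


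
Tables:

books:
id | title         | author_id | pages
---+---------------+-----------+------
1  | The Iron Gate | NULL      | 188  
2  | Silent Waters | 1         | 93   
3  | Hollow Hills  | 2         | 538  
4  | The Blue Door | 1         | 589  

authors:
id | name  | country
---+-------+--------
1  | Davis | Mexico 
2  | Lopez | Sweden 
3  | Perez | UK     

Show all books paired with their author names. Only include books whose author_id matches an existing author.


INNER JOIN keeps only books rows whose author_id matches an id in authors. Walk through each book:
  - book 1 (The Iron Gate): author_id=NULL, no match -> dropped
  - book 2 (Silent Waters): author_id=1 -> matches Davis
  - book 3 (Hollow Hills): author_id=2 -> matches Lopez
  - book 4 (The Blue Door): author_id=1 -> matches Davis
So 1 of 4 rows is dropped.

SQL:
SELECT a.title, b.name AS author
FROM books a
INNER JOIN authors b ON a.author_id = b.id

Result:
title         | author
--------------+-------
Silent Waters | Davis 
Hollow Hills  | Lopez 
The Blue Door | Davis 


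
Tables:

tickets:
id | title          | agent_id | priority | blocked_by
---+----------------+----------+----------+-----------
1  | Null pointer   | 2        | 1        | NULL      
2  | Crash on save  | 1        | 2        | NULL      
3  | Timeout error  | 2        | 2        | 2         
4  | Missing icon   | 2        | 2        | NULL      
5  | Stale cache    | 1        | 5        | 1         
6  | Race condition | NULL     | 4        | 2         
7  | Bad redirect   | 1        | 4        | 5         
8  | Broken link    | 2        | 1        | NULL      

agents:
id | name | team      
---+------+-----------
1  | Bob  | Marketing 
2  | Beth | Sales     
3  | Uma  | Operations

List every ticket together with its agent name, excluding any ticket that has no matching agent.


INNER JOIN keeps only tickets rows whose agent_id matches an id in agents. Walk through each ticket:
  - ticket 1 (Null pointer): agent_id=2 -> matches Beth
  - ticket 2 (Crash on save): agent_id=1 -> matches Bob
  - ticket 3 (Timeout error): agent_id=2 -> matches Beth
  - ticket 4 (Missing icon): agent_id=2 -> matches Beth
  - ticket 5 (Stale cache): agent_id=1 -> matches Bob
  - ticket 6 (Race condition): agent_id=NULL, no match -> dropped
  - ticket 7 (Bad redirect): agent_id=1 -> matches Bob
  - ticket 8 (Broken link): agent_id=2 -> matches Beth
So 1 of 8 rows is dropped.

SQL:
SELECT a.title, b.name AS agent
FROM tickets a
INNER JOIN agents b ON a.agent_id = b.id

Result:
title         | agent
--------------+------
Null pointer  | Beth 
Crash on save | Bob  
Timeout error | Beth 
Missing icon  | Beth 
Stale cache   | Bob  
Bad redirect  | Bob  
Broken link   | Beth 


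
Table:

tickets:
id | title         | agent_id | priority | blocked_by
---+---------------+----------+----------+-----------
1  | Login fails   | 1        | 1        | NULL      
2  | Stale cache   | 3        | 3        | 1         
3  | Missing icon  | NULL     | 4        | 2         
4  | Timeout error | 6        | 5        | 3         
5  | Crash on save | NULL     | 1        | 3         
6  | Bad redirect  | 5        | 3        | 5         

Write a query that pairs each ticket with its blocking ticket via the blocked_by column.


This is a self-join: tickets is joined to a second copy of itself, matching each row's blocked_by to another row's id. Use LEFT JOIN so rows with blocked_by=NULL are kept.
  - ticket 1 (Login fails): blocked_by=NULL -> NULL
  - ticket 2 (Stale cache): blocked_by=1 -> Login fails
  - ticket 3 (Missing icon): blocked_by=2 -> Stale cache
  - ticket 4 (Timeout error): blocked_by=3 -> Missing icon
  - ticket 5 (Crash on save): blocked_by=3 -> Missing icon
  - ticket 6 (Bad redirect): blocked_by=5 -> Crash on save

SQL:
SELECT a.title AS item, b.title AS blocked_by
FROM tickets a
LEFT JOIN tickets b ON a.blocked_by = b.id

Result:
item          | blocked_by   
--------------+--------------
Login fails   | NULL         
Stale cache   | Login fails  
Missing icon  | Stale cache  
Timeout error | Missing icon 
Crash on save | Missing icon 
Bad redirect  | Crash on save


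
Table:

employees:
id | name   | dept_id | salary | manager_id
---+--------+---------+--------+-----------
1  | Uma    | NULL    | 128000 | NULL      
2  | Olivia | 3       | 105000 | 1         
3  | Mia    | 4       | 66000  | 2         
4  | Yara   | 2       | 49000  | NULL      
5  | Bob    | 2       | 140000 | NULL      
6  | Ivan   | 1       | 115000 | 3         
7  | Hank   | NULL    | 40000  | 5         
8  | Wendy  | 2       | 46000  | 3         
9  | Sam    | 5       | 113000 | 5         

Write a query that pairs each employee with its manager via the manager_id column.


This is a self-join: employees is joined to a second copy of itself, matching each row's manager_id to another row's id. Use LEFT JOIN so rows with manager_id=NULL are kept.
  - employee 1 (Uma): manager_id=NULL -> NULL
  - employee 2 (Olivia): manager_id=1 -> Uma
  - employee 3 (Mia): manager_id=2 -> Olivia
  - employee 4 (Yara): manager_id=NULL -> NULL
  - employee 5 (Bob): manager_id=NULL -> NULL
  - employee 6 (Ivan): manager_id=3 -> Mia
  - employee 7 (Hank): manager_id=5 -> Bob
  - employee 8 (Wendy): manager_id=3 -> Mia
  - employee 9 (Sam): manager_id=5 -> Bob

SQL:
SELECT a.name AS item, b.name AS manager
FROM employees a
LEFT JOIN employees b ON a.manager_id = b.id

Result:
item   | manager
-------+--------
Uma    | NULL   
Olivia | Uma    
Mia    | Olivia 
Yara   | NULL   
Bob    | NULL   
Ivan   | Mia    
Hank   | Bob    
Wendy  | Mia    
Sam    | Bob    


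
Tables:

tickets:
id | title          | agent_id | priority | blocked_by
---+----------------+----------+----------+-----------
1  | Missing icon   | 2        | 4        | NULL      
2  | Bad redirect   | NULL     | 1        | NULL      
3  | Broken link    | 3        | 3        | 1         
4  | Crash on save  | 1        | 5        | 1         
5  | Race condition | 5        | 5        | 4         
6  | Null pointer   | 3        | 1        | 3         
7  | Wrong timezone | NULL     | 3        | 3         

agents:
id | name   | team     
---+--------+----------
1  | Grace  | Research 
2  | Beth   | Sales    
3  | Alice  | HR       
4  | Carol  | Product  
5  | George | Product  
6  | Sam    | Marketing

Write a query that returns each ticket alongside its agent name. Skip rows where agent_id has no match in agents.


INNER JOIN keeps only tickets rows whose agent_id matches an id in agents. Walk through each ticket:
  - ticket 1 (Missing icon): agent_id=2 -> matches Beth
  - ticket 2 (Bad redirect): agent_id=NULL, no match -> dropped
  - ticket 3 (Broken link): agent_id=3 -> matches Alice
  - ticket 4 (Crash on save): agent_id=1 -> matches Grace
  - ticket 5 (Race condition): agent_id=5 -> matches George
  - ticket 6 (Null pointer): agent_id=3 -> matches Alice
  - ticket 7 (Wrong timezone): agent_id=NULL, no match -> dropped
So 2 of 7 rows are dropped.

SQL:
SELECT a.title, b.name AS agent
FROM tickets a
INNER JOIN agents b ON a.agent_id = b.id

Result:
title          | agent 
---------------+-------
Missing icon   | Beth  
Broken link    | Alice 
Crash on save  | Grace 
Race condition | George
Null pointer   | Alice 


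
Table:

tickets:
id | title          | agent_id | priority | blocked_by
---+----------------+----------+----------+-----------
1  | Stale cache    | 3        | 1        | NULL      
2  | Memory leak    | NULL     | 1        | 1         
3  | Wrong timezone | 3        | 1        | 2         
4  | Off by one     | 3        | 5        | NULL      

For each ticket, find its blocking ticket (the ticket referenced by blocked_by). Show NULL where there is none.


This is a self-join: tickets is joined to a second copy of itself, matching each row's blocked_by to another row's id. Use LEFT JOIN so rows with blocked_by=NULL are kept.
  - ticket 1 (Stale cache): blocked_by=NULL -> NULL
  - ticket 2 (Memory leak): blocked_by=1 -> Stale cache
  - ticket 3 (Wrong timezone): blocked_by=2 -> Memory leak
  - ticket 4 (Off by one): blocked_by=NULL -> NULL

SQL:
SELECT a.title AS item, b.title AS blocked_by
FROM tickets a
LEFT JOIN tickets b ON a.blocked_by = b.id

Result:
item           | blocked_by 
---------------+------------
Stale cache    | NULL       
Memory leak    | Stale cache
Wrong timezone | Memory leak
Off by one     | NULL       


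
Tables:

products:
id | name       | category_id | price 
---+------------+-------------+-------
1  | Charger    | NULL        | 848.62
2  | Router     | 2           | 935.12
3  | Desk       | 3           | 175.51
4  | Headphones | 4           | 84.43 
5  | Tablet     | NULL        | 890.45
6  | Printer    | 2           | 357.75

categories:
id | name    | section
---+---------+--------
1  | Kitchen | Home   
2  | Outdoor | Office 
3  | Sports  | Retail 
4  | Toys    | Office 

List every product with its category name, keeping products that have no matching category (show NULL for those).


LEFT JOIN keeps every row from products (the left table); where category_id has no match in categories, the category columns become NULL. Walk through each product:
  - product 1 (Charger): category_id=NULL, no match -> kept with NULL
  - product 2 (Router): category_id=2 -> matches Outdoor
  - product 3 (Desk): category_id=3 -> matches Sports
  - product 4 (Headphones): category_id=4 -> matches Toys
  - product 5 (Tablet): category_id=NULL, no match -> kept with NULL
  - product 6 (Printer): category_id=2 -> matches Outdoor
All 6 rows appear; 2 have NULL category.

SQL:
SELECT a.name, b.name AS category
FROM products a
LEFT JOIN categories b ON a.category_id = b.id

Result:
name       | category
-----------+---------
Charger    | NULL    
Router     | Outdoor 
Desk       | Sports  
Headphones | Toys    
Tablet     | NULL    
Printer    | Outdoor 


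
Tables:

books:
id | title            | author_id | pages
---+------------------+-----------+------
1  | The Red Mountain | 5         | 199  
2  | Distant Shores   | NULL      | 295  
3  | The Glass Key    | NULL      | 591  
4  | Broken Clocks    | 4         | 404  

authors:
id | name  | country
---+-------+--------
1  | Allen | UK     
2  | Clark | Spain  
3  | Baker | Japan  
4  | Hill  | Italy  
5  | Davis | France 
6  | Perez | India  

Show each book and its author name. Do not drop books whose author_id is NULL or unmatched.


LEFT JOIN keeps every row from books (the left table); where author_id has no match in authors, the author columns become NULL. Walk through each book:
  - book 1 (The Red Mountain): author_id=5 -> matches Davis
  - book 2 (Distant Shores): author_id=NULL, no match -> kept with NULL
  - book 3 (The Glass Key): author_id=NULL, no match -> kept with NULL
  - book 4 (Broken Clocks): author_id=4 -> matches Hill
All 4 rows appear; 2 have NULL author.

SQL:
SELECT a.title, b.name AS author
FROM books a
LEFT JOIN authors b ON a.author_id = b.id

Result:
title            | author
-----------------+-------
The Red Mountain | Davis 
Distant Shores   | NULL  
The Glass Key    | NULL  
Broken Clocks    | Hill  


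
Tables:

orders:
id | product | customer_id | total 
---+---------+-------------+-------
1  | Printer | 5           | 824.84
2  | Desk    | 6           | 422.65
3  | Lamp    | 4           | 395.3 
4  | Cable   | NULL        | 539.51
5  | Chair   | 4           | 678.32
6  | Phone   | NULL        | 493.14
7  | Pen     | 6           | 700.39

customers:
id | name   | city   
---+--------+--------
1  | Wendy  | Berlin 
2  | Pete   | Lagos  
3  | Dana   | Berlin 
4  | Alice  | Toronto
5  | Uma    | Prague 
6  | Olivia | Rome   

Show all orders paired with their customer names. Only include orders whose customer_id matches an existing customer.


INNER JOIN keeps only orders rows whose customer_id matches an id in customers. Walk through each order:
  - order 1 (Printer): customer_id=5 -> matches Uma
  - order 2 (Desk): customer_id=6 -> matches Olivia
  - order 3 (Lamp): customer_id=4 -> matches Alice
  - order 4 (Cable): customer_id=NULL, no match -> dropped
  - order 5 (Chair): customer_id=4 -> matches Alice
  - order 6 (Phone): customer_id=NULL, no match -> dropped
  - order 7 (Pen): customer_id=6 -> matches Olivia
So 2 of 7 rows are dropped.

SQL:
SELECT a.product, b.name AS customer
FROM orders a
INNER JOIN customers b ON a.customer_id = b.id

Result:
product | customer
--------+---------
Printer | Uma     
Desk    | Olivia  
Lamp    | Alice   
Chair   | Alice   
Pen     | Olivia  


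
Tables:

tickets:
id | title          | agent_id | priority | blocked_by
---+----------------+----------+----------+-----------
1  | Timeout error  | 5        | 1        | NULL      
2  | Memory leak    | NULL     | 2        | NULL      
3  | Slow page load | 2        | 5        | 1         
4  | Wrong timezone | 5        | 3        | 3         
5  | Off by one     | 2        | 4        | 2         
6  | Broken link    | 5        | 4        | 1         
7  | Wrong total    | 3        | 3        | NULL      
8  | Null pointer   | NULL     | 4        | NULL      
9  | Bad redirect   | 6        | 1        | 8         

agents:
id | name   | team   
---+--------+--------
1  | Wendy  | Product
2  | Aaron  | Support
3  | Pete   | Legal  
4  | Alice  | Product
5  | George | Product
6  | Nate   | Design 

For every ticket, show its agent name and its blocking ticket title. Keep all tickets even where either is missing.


Two LEFT JOINs from the same base table tickets: one to agents via agent_id, one to tickets itself via blocked_by. Both are LEFT so every ticket is preserved.
Match against agents:
  - ticket 1 (Timeout error): agent_id=5 -> matches George
  - ticket 2 (Memory leak): agent_id=NULL, no match -> kept with NULL
  - ticket 3 (Slow page load): agent_id=2 -> matches Aaron
  - ticket 4 (Wrong timezone): agent_id=5 -> matches George
  - ticket 5 (Off by one): agent_id=2 -> matches Aaron
  - ticket 6 (Broken link): agent_id=5 -> matches George
  - ticket 7 (Wrong total): agent_id=3 -> matches Pete
  - ticket 8 (Null pointer): agent_id=NULL, no match -> kept with NULL
  - ticket 9 (Bad redirect): agent_id=6 -> matches Nate
Match against tickets (self):
  - ticket 1 (Timeout error): blocked_by=NULL -> NULL
  - ticket 2 (Memory leak): blocked_by=NULL -> NULL
  - ticket 3 (Slow page load): blocked_by=1 -> Timeout error
  - ticket 4 (Wrong timezone): blocked_by=3 -> Slow page load
  - ticket 5 (Off by one): blocked_by=2 -> Memory leak
  - ticket 6 (Broken link): blocked_by=1 -> Timeout error
  - ticket 7 (Wrong total): blocked_by=NULL -> NULL
  - ticket 8 (Null pointer): blocked_by=NULL -> NULL
  - ticket 9 (Bad redirect): blocked_by=8 -> Null pointer

SQL:
SELECT a.title, b.name AS agent, c.title AS blocked_by
FROM tickets a
LEFT JOIN agents b ON a.agent_id = b.id
LEFT JOIN tickets c ON a.blocked_by = c.id

Result:
title          | agent  | blocked_by    
---------------+--------+---------------
Timeout error  | George | NULL          
Memory leak    | NULL   | NULL          
Slow page load | Aaron  | Timeout error 
Wrong timezone | George | Slow page load
Off by one     | Aaron  | Memory leak   
Broken link    | George | Timeout error 
Wrong total    | Pete   | NULL          
Null pointer   | NULL   | NULL          
Bad redirect   | Nate   | Null pointer  


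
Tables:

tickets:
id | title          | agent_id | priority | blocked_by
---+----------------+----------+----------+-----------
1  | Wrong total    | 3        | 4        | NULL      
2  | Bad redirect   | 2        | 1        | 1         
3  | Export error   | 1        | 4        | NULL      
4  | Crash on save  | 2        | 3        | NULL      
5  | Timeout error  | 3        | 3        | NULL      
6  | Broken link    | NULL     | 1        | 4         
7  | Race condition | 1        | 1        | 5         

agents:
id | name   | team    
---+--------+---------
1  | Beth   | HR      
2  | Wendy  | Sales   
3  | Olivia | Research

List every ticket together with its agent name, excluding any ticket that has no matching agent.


INNER JOIN keeps only tickets rows whose agent_id matches an id in agents. Walk through each ticket:
  - ticket 1 (Wrong total): agent_id=3 -> matches Olivia
  - ticket 2 (Bad redirect): agent_id=2 -> matches Wendy
  - ticket 3 (Export error): agent_id=1 -> matches Beth
  - ticket 4 (Crash on save): agent_id=2 -> matches Wendy
  - ticket 5 (Timeout error): agent_id=3 -> matches Olivia
  - ticket 6 (Broken link): agent_id=NULL, no match -> dropped
  - ticket 7 (Race condition): agent_id=1 -> matches Beth
So 1 of 7 rows is dropped.

SQL:
SELECT a.title, b.name AS agent
FROM tickets a
INNER JOIN agents b ON a.agent_id = b.id

Result:
title          | agent 
---------------+-------
Wrong total    | Olivia
Bad redirect   | Wendy 
Export error   | Beth  
Crash on save  | Wendy 
Timeout error  | Olivia
Race condition | Beth  


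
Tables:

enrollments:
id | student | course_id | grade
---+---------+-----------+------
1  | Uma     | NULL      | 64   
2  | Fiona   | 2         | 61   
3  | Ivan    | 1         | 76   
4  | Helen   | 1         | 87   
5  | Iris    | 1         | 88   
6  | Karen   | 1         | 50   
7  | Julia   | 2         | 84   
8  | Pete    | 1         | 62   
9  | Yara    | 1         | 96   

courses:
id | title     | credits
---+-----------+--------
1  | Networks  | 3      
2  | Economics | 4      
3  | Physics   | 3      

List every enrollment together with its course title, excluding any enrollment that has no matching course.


INNER JOIN keeps only enrollments rows whose course_id matches an id in courses. Walk through each enrollment:
  - enrollment 1 (Uma): course_id=NULL, no match -> dropped
  - enrollment 2 (Fiona): course_id=2 -> matches Economics
  - enrollment 3 (Ivan): course_id=1 -> matches Networks
  - enrollment 4 (Helen): course_id=1 -> matches Networks
  - enrollment 5 (Iris): course_id=1 -> matches Networks
  - enrollment 6 (Karen): course_id=1 -> matches Networks
  - enrollment 7 (Julia): course_id=2 -> matches Economics
  - enrollment 8 (Pete): course_id=1 -> matches Networks
  - enrollment 9 (Yara): course_id=1 -> matches Networks
So 1 of 9 rows is dropped.

SQL:
SELECT a.student, b.title AS course
FROM enrollments a
INNER JOIN courses b ON a.course_id = b.id

Result:
student | course   
--------+----------
Fiona   | Economics
Ivan    | Networks 
Helen   | Networks 
Iris    | Networks 
Karen   | Networks 
Julia   | Economics
Pete    | Networks 
Yara    | Networks 


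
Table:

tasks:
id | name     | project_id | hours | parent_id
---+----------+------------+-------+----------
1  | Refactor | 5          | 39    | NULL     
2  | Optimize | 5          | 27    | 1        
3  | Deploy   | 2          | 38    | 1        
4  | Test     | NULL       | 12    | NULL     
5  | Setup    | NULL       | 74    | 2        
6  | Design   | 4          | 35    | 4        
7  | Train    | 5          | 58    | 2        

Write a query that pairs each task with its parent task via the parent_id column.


This is a self-join: tasks is joined to a second copy of itself, matching each row's parent_id to another row's id. Use LEFT JOIN so rows with parent_id=NULL are kept.
  - task 1 (Refactor): parent_id=NULL -> NULL
  - task 2 (Optimize): parent_id=1 -> Refactor
  - task 3 (Deploy): parent_id=1 -> Refactor
  - task 4 (Test): parent_id=NULL -> NULL
  - task 5 (Setup): parent_id=2 -> Optimize
  - task 6 (Design): parent_id=4 -> Test
  - task 7 (Train): parent_id=2 -> Optimize

SQL:
SELECT a.name AS item, b.name AS parent
FROM tasks a
LEFT JOIN tasks b ON a.parent_id = b.id

Result:
item     | parent  
---------+---------
Refactor | NULL    
Optimize | Refactor
Deploy   | Refactor
Test     | NULL    
Setup    | Optimize
Design   | Test    
Train    | Optimize


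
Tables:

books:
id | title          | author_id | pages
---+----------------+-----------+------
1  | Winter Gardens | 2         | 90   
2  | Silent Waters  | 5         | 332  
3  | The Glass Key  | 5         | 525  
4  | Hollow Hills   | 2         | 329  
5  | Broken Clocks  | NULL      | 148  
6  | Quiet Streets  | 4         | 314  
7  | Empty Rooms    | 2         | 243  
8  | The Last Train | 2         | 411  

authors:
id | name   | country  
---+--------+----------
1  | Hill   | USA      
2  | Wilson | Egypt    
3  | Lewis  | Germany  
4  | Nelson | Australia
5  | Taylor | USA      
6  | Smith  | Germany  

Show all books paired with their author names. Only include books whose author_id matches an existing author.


INNER JOIN keeps only books rows whose author_id matches an id in authors. Walk through each book:
  - book 1 (Winter Gardens): author_id=2 -> matches Wilson
  - book 2 (Silent Waters): author_id=5 -> matches Taylor
  - book 3 (The Glass Key): author_id=5 -> matches Taylor
  - book 4 (Hollow Hills): author_id=2 -> matches Wilson
  - book 5 (Broken Clocks): author_id=NULL, no match -> dropped
  - book 6 (Quiet Streets): author_id=4 -> matches Nelson
  - book 7 (Empty Rooms): author_id=2 -> matches Wilson
  - book 8 (The Last Train): author_id=2 -> matches Wilson
So 1 of 8 rows is dropped.

SQL:
SELECT a.title, b.name AS author
FROM books a
INNER JOIN authors b ON a.author_id = b.id

Result:
title          | author
---------------+-------
Winter Gardens | Wilson
Silent Waters  | Taylor
The Glass Key  | Taylor
Hollow Hills   | Wilson
Quiet Streets  | Nelson
Empty Rooms    | Wilson
The Last Train | Wilson


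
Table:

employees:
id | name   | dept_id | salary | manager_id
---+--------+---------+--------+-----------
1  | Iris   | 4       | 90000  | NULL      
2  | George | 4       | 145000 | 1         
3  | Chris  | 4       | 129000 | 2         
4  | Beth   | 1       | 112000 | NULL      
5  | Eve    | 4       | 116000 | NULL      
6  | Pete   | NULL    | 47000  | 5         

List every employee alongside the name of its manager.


This is a self-join: employees is joined to a second copy of itself, matching each row's manager_id to another row's id. Use LEFT JOIN so rows with manager_id=NULL are kept.
  - employee 1 (Iris): manager_id=NULL -> NULL
  - employee 2 (George): manager_id=1 -> Iris
  - employee 3 (Chris): manager_id=2 -> George
  - employee 4 (Beth): manager_id=NULL -> NULL
  - employee 5 (Eve): manager_id=NULL -> NULL
  - employee 6 (Pete): manager_id=5 -> Eve

SQL:
SELECT a.name AS item, b.name AS manager
FROM employees a
LEFT JOIN employees b ON a.manager_id = b.id

Result:
item   | manager
-------+--------
Iris   | NULL   
George | Iris   
Chris  | George 
Beth   | NULL   
Eve    | NULL   
Pete   | Eve    


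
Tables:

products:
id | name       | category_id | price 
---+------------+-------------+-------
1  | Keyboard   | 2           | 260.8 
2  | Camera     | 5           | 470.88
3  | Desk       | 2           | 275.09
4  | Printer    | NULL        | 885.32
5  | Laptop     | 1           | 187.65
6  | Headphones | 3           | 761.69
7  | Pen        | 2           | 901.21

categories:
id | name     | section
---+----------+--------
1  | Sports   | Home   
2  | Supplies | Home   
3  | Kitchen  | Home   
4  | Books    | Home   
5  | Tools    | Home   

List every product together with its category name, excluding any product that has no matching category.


INNER JOIN keeps only products rows whose category_id matches an id in categories. Walk through each product:
  - product 1 (Keyboard): category_id=2 -> matches Supplies
  - product 2 (Camera): category_id=5 -> matches Tools
  - product 3 (Desk): category_id=2 -> matches Supplies
  - product 4 (Printer): category_id=NULL, no match -> dropped
  - product 5 (Laptop): category_id=1 -> matches Sports
  - product 6 (Headphones): category_id=3 -> matches Kitchen
  - product 7 (Pen): category_id=2 -> matches Supplies
So 1 of 7 rows is dropped.

SQL:
SELECT a.name, b.name AS category
FROM products a
INNER JOIN categories b ON a.category_id = b.id

Result:
name       | category
-----------+---------
Keyboard   | Supplies
Camera     | Tools   
Desk       | Supplies
Laptop     | Sports  
Headphones | Kitchen 
Pen        | Supplies


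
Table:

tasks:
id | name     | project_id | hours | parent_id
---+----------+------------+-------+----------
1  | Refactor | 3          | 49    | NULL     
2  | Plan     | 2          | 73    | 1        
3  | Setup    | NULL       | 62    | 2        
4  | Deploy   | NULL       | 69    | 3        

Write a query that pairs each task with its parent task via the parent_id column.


This is a self-join: tasks is joined to a second copy of itself, matching each row's parent_id to another row's id. Use LEFT JOIN so rows with parent_id=NULL are kept.
  - task 1 (Refactor): parent_id=NULL -> NULL
  - task 2 (Plan): parent_id=1 -> Refactor
  - task 3 (Setup): parent_id=2 -> Plan
  - task 4 (Deploy): parent_id=3 -> Setup

SQL:
SELECT a.name AS item, b.name AS parent
FROM tasks a
LEFT JOIN tasks b ON a.parent_id = b.id

Result:
item     | parent  
---------+---------
Refactor | NULL    
Plan     | Refactor
Setup    | Plan    
Deploy   | Setup   


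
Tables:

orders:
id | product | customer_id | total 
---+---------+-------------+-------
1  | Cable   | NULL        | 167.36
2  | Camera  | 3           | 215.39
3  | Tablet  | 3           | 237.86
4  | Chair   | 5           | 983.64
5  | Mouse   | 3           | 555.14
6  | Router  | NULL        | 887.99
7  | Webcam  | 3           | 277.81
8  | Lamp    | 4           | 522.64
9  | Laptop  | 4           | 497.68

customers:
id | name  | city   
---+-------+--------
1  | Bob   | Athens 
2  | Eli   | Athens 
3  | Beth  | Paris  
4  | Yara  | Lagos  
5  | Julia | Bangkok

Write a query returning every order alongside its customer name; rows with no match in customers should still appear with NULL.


LEFT JOIN keeps every row from orders (the left table); where customer_id has no match in customers, the customer columns become NULL. Walk through each order:
  - order 1 (Cable): customer_id=NULL, no match -> kept with NULL
  - order 2 (Camera): customer_id=3 -> matches Beth
  - order 3 (Tablet): customer_id=3 -> matches Beth
  - order 4 (Chair): customer_id=5 -> matches Julia
  - order 5 (Mouse): customer_id=3 -> matches Beth
  - order 6 (Router): customer_id=NULL, no match -> kept with NULL
  - order 7 (Webcam): customer_id=3 -> matches Beth
  - order 8 (Lamp): customer_id=4 -> matches Yara
  - order 9 (Laptop): customer_id=4 -> matches Yara
All 9 rows appear; 2 have NULL customer.

SQL:
SELECT a.product, b.name AS customer
FROM orders a
LEFT JOIN customers b ON a.customer_id = b.id

Result:
product | customer
--------+---------
Cable   | NULL    
Camera  | Beth    
Tablet  | Beth    
Chair   | Julia   
Mouse   | Beth    
Router  | NULL    
Webcam  | Beth    
Lamp    | Yara    
Laptop  | Yara    


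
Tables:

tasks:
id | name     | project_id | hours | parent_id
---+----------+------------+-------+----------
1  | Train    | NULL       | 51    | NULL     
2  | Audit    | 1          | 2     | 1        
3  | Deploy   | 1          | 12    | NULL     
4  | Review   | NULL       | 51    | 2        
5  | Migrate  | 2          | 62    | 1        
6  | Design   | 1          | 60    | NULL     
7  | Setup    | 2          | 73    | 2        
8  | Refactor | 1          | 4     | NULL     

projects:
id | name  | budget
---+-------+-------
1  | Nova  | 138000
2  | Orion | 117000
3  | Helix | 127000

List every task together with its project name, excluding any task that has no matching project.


INNER JOIN keeps only tasks rows whose project_id matches an id in projects. Walk through each task:
  - task 1 (Train): project_id=NULL, no match -> dropped
  - task 2 (Audit): project_id=1 -> matches Nova
  - task 3 (Deploy): project_id=1 -> matches Nova
  - task 4 (Review): project_id=NULL, no match -> dropped
  - task 5 (Migrate): project_id=2 -> matches Orion
  - task 6 (Design): project_id=1 -> matches Nova
  - task 7 (Setup): project_id=2 -> matches Orion
  - task 8 (Refactor): project_id=1 -> matches Nova
So 2 of 8 rows are dropped.

SQL:
SELECT a.name, b.name AS project
FROM tasks a
INNER JOIN projects b ON a.project_id = b.id

Result:
name     | project
---------+--------
Audit    | Nova   
Deploy   | Nova   
Migrate  | Orion  
Design   | Nova   
Setup    | Orion  
Refactor | Nova   


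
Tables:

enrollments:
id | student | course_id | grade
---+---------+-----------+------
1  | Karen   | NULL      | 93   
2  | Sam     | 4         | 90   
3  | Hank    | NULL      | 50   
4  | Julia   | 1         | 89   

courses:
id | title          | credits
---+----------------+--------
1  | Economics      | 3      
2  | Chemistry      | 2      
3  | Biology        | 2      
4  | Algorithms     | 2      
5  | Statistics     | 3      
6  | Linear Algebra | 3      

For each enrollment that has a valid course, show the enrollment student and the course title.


INNER JOIN keeps only enrollments rows whose course_id matches an id in courses. Walk through each enrollment:
  - enrollment 1 (Karen): course_id=NULL, no match -> dropped
  - enrollment 2 (Sam): course_id=4 -> matches Algorithms
  - enrollment 3 (Hank): course_id=NULL, no match -> dropped
  - enrollment 4 (Julia): course_id=1 -> matches Economics
So 2 of 4 rows are dropped.

SQL:
SELECT a.student, b.title AS course
FROM enrollments a
INNER JOIN courses b ON a.course_id = b.id

Result:
student | course    
--------+-----------
Sam     | Algorithms
Julia   | Economics 


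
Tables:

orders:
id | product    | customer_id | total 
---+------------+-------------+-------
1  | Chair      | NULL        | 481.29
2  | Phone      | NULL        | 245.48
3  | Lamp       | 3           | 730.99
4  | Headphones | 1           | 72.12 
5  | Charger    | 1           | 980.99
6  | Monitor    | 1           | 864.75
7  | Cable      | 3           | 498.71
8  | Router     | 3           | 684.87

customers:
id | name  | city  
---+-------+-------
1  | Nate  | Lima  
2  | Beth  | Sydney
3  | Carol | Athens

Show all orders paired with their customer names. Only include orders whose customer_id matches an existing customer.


INNER JOIN keeps only orders rows whose customer_id matches an id in customers. Walk through each order:
  - order 1 (Chair): customer_id=NULL, no match -> dropped
  - order 2 (Phone): customer_id=NULL, no match -> dropped
  - order 3 (Lamp): customer_id=3 -> matches Carol
  - order 4 (Headphones): customer_id=1 -> matches Nate
  - order 5 (Charger): customer_id=1 -> matches Nate
  - order 6 (Monitor): customer_id=1 -> matches Nate
  - order 7 (Cable): customer_id=3 -> matches Carol
  - order 8 (Router): customer_id=3 -> matches Carol
So 2 of 8 rows are dropped.

SQL:
SELECT a.product, b.name AS customer
FROM orders a
INNER JOIN customers b ON a.customer_id = b.id

Result:
product    | customer
-----------+---------
Lamp       | Carol   
Headphones | Nate    
Charger    | Nate    
Monitor    | Nate    
Cable      | Carol   
Router     | Carol   


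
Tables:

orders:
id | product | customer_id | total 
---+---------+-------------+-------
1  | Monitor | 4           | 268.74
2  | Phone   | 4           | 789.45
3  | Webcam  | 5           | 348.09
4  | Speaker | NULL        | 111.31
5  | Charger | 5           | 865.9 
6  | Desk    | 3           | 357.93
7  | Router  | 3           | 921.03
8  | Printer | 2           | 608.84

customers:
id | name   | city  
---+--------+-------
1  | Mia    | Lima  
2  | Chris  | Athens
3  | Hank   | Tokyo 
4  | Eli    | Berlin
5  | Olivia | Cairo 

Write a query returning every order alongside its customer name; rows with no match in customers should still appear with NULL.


LEFT JOIN keeps every row from orders (the left table); where customer_id has no match in customers, the customer columns become NULL. Walk through each order:
  - order 1 (Monitor): customer_id=4 -> matches Eli
  - order 2 (Phone): customer_id=4 -> matches Eli
  - order 3 (Webcam): customer_id=5 -> matches Olivia
  - order 4 (Speaker): customer_id=NULL, no match -> kept with NULL
  - order 5 (Charger): customer_id=5 -> matches Olivia
  - order 6 (Desk): customer_id=3 -> matches Hank
  - order 7 (Router): customer_id=3 -> matches Hank
  - order 8 (Printer): customer_id=2 -> matches Chris
All 8 rows appear; 1 has NULL customer.

SQL:
SELECT a.product, b.name AS customer
FROM orders a
LEFT JOIN customers b ON a.customer_id = b.id

Result:
product | customer
--------+---------
Monitor | Eli     
Phone   | Eli     
Webcam  | Olivia  
Speaker | NULL    
Charger | Olivia  
Desk    | Hank    
Router  | Hank    
Printer | Chris   


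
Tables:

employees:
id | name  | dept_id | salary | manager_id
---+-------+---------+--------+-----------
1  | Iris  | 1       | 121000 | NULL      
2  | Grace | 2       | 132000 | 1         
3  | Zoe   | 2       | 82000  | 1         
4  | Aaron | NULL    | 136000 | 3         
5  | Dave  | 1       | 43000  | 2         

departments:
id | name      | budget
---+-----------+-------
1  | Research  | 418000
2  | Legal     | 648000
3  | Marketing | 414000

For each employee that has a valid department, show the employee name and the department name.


INNER JOIN keeps only employees rows whose dept_id matches an id in departments. Walk through each employee:
  - employee 1 (Iris): dept_id=1 -> matches Research
  - employee 2 (Grace): dept_id=2 -> matches Legal
  - employee 3 (Zoe): dept_id=2 -> matches Legal
  - employee 4 (Aaron): dept_id=NULL, no match -> dropped
  - employee 5 (Dave): dept_id=1 -> matches Research
So 1 of 5 rows is dropped.

SQL:
SELECT a.name, b.name AS department
FROM employees a
INNER JOIN departments b ON a.dept_id = b.id

Result:
name  | department
------+-----------
Iris  | Research  
Grace | Legal     
Zoe   | Legal     
Dave  | Research  


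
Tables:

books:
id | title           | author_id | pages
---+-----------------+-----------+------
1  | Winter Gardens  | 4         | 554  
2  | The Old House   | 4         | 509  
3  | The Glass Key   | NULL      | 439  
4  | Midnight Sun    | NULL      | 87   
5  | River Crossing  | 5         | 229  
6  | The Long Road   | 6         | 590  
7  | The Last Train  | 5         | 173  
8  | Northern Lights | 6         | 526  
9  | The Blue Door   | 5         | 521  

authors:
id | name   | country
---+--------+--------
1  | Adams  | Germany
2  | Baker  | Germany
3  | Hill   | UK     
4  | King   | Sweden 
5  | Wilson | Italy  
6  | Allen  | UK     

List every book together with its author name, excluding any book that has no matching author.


INNER JOIN keeps only books rows whose author_id matches an id in authors. Walk through each book:
  - book 1 (Winter Gardens): author_id=4 -> matches King
  - book 2 (The Old House): author_id=4 -> matches King
  - book 3 (The Glass Key): author_id=NULL, no match -> dropped
  - book 4 (Midnight Sun): author_id=NULL, no match -> dropped
  - book 5 (River Crossing): author_id=5 -> matches Wilson
  - book 6 (The Long Road): author_id=6 -> matches Allen
  - book 7 (The Last Train): author_id=5 -> matches Wilson
  - book 8 (Northern Lights): author_id=6 -> matches Allen
  - book 9 (The Blue Door): author_id=5 -> matches Wilson
So 2 of 9 rows are dropped.

SQL:
SELECT a.title, b.name AS author
FROM books a
INNER JOIN authors b ON a.author_id = b.id

Result:
title           | author
----------------+-------
Winter Gardens  | King  
The Old House   | King  
River Crossing  | Wilson
The Long Road   | Allen 
The Last Train  | Wilson
Northern Lights | Allen 
The Blue Door   | Wilson


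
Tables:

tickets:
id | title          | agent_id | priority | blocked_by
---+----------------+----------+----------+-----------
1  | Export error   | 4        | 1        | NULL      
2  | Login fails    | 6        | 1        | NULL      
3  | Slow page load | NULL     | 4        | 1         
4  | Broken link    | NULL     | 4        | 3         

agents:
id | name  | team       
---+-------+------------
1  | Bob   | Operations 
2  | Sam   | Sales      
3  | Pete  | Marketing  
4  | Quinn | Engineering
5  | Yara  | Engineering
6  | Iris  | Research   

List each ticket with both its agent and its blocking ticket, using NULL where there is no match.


Two LEFT JOINs from the same base table tickets: one to agents via agent_id, one to tickets itself via blocked_by. Both are LEFT so every ticket is preserved.
Match against agents:
  - ticket 1 (Export error): agent_id=4 -> matches Quinn
  - ticket 2 (Login fails): agent_id=6 -> matches Iris
  - ticket 3 (Slow page load): agent_id=NULL, no match -> kept with NULL
  - ticket 4 (Broken link): agent_id=NULL, no match -> kept with NULL
Match against tickets (self):
  - ticket 1 (Export error): blocked_by=NULL -> NULL
  - ticket 2 (Login fails): blocked_by=NULL -> NULL
  - ticket 3 (Slow page load): blocked_by=1 -> Export error
  - ticket 4 (Broken link): blocked_by=3 -> Slow page load

SQL:
SELECT a.title, b.name AS agent, c.title AS blocked_by
FROM tickets a
LEFT JOIN agents b ON a.agent_id = b.id
LEFT JOIN tickets c ON a.blocked_by = c.id

Result:
title          | agent | blocked_by    
---------------+-------+---------------
Export error   | Quinn | NULL          
Login fails    | Iris  | NULL          
Slow page load | NULL  | Export error  
Broken link    | NULL  | Slow page load
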